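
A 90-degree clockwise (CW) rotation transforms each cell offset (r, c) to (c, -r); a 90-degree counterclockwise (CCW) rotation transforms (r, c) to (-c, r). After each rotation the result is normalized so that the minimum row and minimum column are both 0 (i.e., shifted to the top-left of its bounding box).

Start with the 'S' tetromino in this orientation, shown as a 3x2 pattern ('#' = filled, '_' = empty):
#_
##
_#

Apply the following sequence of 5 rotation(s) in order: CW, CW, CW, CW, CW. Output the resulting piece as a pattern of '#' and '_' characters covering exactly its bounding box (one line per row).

Start:
#_
##
_#
After rotation 1 (CW):
_##
##_
After rotation 2 (CW):
#_
##
_#
After rotation 3 (CW):
_##
##_
After rotation 4 (CW):
#_
##
_#
After rotation 5 (CW):
_##
##_

Answer: _##
##_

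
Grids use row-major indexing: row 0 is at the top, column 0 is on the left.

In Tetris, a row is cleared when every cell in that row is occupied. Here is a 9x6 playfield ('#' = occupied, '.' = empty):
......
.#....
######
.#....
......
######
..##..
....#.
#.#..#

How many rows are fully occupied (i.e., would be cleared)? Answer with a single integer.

Check each row:
  row 0: 6 empty cells -> not full
  row 1: 5 empty cells -> not full
  row 2: 0 empty cells -> FULL (clear)
  row 3: 5 empty cells -> not full
  row 4: 6 empty cells -> not full
  row 5: 0 empty cells -> FULL (clear)
  row 6: 4 empty cells -> not full
  row 7: 5 empty cells -> not full
  row 8: 3 empty cells -> not full
Total rows cleared: 2

Answer: 2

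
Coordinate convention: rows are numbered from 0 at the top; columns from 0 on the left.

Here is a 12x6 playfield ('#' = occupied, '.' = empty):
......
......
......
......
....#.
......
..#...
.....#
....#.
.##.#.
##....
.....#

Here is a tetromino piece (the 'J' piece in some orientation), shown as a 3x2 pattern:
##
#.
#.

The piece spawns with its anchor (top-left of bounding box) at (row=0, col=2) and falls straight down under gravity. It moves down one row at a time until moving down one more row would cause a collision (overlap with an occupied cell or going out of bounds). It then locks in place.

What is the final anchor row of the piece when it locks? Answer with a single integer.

Spawn at (row=0, col=2). Try each row:
  row 0: fits
  row 1: fits
  row 2: fits
  row 3: fits
  row 4: blocked -> lock at row 3

Answer: 3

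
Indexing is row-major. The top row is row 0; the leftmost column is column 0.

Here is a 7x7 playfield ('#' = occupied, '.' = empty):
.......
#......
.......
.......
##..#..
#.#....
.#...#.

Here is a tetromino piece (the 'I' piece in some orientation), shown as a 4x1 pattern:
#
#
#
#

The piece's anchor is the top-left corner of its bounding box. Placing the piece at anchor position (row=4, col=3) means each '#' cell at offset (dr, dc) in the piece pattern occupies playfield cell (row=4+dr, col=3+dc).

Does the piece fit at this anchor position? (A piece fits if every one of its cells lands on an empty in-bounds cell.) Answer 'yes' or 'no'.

Answer: no

Derivation:
Check each piece cell at anchor (4, 3):
  offset (0,0) -> (4,3): empty -> OK
  offset (1,0) -> (5,3): empty -> OK
  offset (2,0) -> (6,3): empty -> OK
  offset (3,0) -> (7,3): out of bounds -> FAIL
All cells valid: no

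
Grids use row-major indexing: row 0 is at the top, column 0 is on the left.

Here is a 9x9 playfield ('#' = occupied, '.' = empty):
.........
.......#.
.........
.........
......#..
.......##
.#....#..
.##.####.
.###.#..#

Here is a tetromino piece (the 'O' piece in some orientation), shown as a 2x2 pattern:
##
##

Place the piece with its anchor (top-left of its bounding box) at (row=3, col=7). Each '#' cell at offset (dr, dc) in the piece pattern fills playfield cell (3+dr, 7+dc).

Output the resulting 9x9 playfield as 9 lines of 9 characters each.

Answer: .........
.......#.
.........
.......##
......###
.......##
.#....#..
.##.####.
.###.#..#

Derivation:
Fill (3+0,7+0) = (3,7)
Fill (3+0,7+1) = (3,8)
Fill (3+1,7+0) = (4,7)
Fill (3+1,7+1) = (4,8)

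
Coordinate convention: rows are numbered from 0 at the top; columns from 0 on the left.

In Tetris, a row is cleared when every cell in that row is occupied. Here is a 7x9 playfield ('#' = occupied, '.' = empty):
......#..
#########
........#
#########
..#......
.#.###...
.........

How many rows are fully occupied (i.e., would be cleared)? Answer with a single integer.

Answer: 2

Derivation:
Check each row:
  row 0: 8 empty cells -> not full
  row 1: 0 empty cells -> FULL (clear)
  row 2: 8 empty cells -> not full
  row 3: 0 empty cells -> FULL (clear)
  row 4: 8 empty cells -> not full
  row 5: 5 empty cells -> not full
  row 6: 9 empty cells -> not full
Total rows cleared: 2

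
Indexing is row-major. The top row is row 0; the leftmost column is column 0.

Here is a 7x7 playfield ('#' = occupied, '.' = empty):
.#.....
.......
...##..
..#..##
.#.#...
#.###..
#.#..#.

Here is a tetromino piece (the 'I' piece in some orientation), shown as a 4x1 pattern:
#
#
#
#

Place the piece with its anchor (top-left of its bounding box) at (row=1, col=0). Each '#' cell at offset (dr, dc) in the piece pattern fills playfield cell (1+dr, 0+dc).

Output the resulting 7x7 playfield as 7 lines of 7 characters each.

Fill (1+0,0+0) = (1,0)
Fill (1+1,0+0) = (2,0)
Fill (1+2,0+0) = (3,0)
Fill (1+3,0+0) = (4,0)

Answer: .#.....
#......
#..##..
#.#..##
##.#...
#.###..
#.#..#.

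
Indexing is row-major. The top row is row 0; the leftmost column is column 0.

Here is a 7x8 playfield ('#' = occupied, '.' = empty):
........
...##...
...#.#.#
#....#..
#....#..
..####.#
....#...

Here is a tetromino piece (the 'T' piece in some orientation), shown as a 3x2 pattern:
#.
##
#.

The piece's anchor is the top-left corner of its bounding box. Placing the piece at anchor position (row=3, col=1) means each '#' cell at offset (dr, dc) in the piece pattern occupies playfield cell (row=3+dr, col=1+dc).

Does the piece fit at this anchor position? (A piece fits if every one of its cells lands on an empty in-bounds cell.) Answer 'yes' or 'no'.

Check each piece cell at anchor (3, 1):
  offset (0,0) -> (3,1): empty -> OK
  offset (1,0) -> (4,1): empty -> OK
  offset (1,1) -> (4,2): empty -> OK
  offset (2,0) -> (5,1): empty -> OK
All cells valid: yes

Answer: yes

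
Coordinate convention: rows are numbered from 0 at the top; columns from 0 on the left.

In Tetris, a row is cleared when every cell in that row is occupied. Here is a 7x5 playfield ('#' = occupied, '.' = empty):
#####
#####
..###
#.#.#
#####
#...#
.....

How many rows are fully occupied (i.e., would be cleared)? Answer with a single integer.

Check each row:
  row 0: 0 empty cells -> FULL (clear)
  row 1: 0 empty cells -> FULL (clear)
  row 2: 2 empty cells -> not full
  row 3: 2 empty cells -> not full
  row 4: 0 empty cells -> FULL (clear)
  row 5: 3 empty cells -> not full
  row 6: 5 empty cells -> not full
Total rows cleared: 3

Answer: 3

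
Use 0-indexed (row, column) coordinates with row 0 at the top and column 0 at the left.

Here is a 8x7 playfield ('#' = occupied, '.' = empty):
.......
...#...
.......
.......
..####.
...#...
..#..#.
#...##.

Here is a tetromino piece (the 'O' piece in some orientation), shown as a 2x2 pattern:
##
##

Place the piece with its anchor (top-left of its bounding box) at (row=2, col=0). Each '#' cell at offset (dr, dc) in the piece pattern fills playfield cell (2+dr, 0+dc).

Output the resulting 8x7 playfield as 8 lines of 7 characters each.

Fill (2+0,0+0) = (2,0)
Fill (2+0,0+1) = (2,1)
Fill (2+1,0+0) = (3,0)
Fill (2+1,0+1) = (3,1)

Answer: .......
...#...
##.....
##.....
..####.
...#...
..#..#.
#...##.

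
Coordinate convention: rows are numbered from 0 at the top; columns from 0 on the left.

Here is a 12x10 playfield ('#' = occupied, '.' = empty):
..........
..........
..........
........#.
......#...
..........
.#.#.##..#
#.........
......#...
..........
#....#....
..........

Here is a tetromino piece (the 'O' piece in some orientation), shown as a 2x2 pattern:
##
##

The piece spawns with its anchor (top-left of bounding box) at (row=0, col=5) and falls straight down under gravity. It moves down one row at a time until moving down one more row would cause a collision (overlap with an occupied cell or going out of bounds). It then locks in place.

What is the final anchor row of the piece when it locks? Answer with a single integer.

Spawn at (row=0, col=5). Try each row:
  row 0: fits
  row 1: fits
  row 2: fits
  row 3: blocked -> lock at row 2

Answer: 2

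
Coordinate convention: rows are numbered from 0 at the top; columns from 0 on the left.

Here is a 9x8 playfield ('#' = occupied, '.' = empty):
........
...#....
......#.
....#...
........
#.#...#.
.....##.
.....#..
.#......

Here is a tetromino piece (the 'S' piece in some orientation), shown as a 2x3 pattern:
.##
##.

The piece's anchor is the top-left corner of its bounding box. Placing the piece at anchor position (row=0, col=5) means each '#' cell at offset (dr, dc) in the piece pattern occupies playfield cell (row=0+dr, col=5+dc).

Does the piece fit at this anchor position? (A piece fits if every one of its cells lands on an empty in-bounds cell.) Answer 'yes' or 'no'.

Answer: yes

Derivation:
Check each piece cell at anchor (0, 5):
  offset (0,1) -> (0,6): empty -> OK
  offset (0,2) -> (0,7): empty -> OK
  offset (1,0) -> (1,5): empty -> OK
  offset (1,1) -> (1,6): empty -> OK
All cells valid: yes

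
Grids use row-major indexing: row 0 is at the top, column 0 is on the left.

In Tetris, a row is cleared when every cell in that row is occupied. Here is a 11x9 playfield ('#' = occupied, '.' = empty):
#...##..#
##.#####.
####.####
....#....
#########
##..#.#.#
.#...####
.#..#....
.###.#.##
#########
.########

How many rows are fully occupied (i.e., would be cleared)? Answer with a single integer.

Check each row:
  row 0: 5 empty cells -> not full
  row 1: 2 empty cells -> not full
  row 2: 1 empty cell -> not full
  row 3: 8 empty cells -> not full
  row 4: 0 empty cells -> FULL (clear)
  row 5: 4 empty cells -> not full
  row 6: 4 empty cells -> not full
  row 7: 7 empty cells -> not full
  row 8: 3 empty cells -> not full
  row 9: 0 empty cells -> FULL (clear)
  row 10: 1 empty cell -> not full
Total rows cleared: 2

Answer: 2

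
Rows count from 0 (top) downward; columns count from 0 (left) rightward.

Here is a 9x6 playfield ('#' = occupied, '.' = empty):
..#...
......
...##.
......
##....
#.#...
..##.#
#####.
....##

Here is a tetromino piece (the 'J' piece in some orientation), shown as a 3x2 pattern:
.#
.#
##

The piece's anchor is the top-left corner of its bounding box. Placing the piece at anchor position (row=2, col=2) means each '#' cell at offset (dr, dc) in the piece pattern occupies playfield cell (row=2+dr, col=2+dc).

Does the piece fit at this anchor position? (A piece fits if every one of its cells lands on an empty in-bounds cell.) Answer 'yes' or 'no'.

Check each piece cell at anchor (2, 2):
  offset (0,1) -> (2,3): occupied ('#') -> FAIL
  offset (1,1) -> (3,3): empty -> OK
  offset (2,0) -> (4,2): empty -> OK
  offset (2,1) -> (4,3): empty -> OK
All cells valid: no

Answer: no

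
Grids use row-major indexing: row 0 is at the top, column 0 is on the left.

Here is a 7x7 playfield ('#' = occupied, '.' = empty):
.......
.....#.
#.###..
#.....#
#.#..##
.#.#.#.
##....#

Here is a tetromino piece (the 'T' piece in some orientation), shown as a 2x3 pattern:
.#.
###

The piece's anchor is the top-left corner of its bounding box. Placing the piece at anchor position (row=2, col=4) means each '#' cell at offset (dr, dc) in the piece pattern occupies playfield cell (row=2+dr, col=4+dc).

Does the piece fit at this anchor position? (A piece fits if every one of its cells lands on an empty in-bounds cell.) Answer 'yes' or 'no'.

Answer: no

Derivation:
Check each piece cell at anchor (2, 4):
  offset (0,1) -> (2,5): empty -> OK
  offset (1,0) -> (3,4): empty -> OK
  offset (1,1) -> (3,5): empty -> OK
  offset (1,2) -> (3,6): occupied ('#') -> FAIL
All cells valid: no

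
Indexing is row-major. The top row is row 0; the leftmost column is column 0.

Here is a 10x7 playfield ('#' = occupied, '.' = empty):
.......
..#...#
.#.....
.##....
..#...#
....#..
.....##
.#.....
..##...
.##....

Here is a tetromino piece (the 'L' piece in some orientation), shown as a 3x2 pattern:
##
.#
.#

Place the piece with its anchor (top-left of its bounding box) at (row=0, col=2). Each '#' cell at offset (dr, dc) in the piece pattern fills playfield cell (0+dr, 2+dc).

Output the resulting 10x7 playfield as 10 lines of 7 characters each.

Fill (0+0,2+0) = (0,2)
Fill (0+0,2+1) = (0,3)
Fill (0+1,2+1) = (1,3)
Fill (0+2,2+1) = (2,3)

Answer: ..##...
..##..#
.#.#...
.##....
..#...#
....#..
.....##
.#.....
..##...
.##....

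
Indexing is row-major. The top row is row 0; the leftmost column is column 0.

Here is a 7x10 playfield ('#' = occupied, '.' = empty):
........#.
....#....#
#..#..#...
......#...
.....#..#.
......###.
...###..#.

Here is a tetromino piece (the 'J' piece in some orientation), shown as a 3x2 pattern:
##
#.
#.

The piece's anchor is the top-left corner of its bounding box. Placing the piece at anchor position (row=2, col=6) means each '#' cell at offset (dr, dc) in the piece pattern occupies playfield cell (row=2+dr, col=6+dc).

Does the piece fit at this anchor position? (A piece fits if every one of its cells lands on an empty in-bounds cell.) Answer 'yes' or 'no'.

Answer: no

Derivation:
Check each piece cell at anchor (2, 6):
  offset (0,0) -> (2,6): occupied ('#') -> FAIL
  offset (0,1) -> (2,7): empty -> OK
  offset (1,0) -> (3,6): occupied ('#') -> FAIL
  offset (2,0) -> (4,6): empty -> OK
All cells valid: no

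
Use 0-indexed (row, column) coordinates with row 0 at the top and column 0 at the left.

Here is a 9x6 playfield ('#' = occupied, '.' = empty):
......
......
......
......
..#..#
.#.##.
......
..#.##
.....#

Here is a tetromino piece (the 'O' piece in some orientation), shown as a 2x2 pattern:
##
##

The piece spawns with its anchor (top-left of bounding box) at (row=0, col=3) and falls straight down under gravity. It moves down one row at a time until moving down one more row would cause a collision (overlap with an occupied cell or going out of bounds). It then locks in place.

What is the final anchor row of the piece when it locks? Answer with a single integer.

Answer: 3

Derivation:
Spawn at (row=0, col=3). Try each row:
  row 0: fits
  row 1: fits
  row 2: fits
  row 3: fits
  row 4: blocked -> lock at row 3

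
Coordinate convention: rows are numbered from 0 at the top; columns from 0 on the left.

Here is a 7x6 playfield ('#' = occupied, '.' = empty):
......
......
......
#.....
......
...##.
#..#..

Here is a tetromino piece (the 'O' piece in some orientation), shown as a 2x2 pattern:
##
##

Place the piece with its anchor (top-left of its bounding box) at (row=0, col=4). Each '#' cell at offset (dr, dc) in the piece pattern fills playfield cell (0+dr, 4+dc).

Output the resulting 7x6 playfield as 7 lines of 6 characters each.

Answer: ....##
....##
......
#.....
......
...##.
#..#..

Derivation:
Fill (0+0,4+0) = (0,4)
Fill (0+0,4+1) = (0,5)
Fill (0+1,4+0) = (1,4)
Fill (0+1,4+1) = (1,5)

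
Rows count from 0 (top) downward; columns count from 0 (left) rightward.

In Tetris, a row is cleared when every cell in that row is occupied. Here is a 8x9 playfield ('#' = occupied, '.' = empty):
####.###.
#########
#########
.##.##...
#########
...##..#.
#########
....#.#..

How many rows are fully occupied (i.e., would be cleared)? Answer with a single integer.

Answer: 4

Derivation:
Check each row:
  row 0: 2 empty cells -> not full
  row 1: 0 empty cells -> FULL (clear)
  row 2: 0 empty cells -> FULL (clear)
  row 3: 5 empty cells -> not full
  row 4: 0 empty cells -> FULL (clear)
  row 5: 6 empty cells -> not full
  row 6: 0 empty cells -> FULL (clear)
  row 7: 7 empty cells -> not full
Total rows cleared: 4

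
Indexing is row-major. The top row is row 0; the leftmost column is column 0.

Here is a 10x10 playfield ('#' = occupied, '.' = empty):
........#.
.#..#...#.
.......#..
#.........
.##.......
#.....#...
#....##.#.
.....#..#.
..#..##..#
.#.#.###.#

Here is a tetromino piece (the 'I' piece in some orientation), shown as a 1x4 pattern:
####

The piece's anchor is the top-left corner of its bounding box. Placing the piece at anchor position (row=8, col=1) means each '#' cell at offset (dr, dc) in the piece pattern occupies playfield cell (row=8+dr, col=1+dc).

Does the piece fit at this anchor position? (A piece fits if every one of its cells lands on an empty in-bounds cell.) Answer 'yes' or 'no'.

Answer: no

Derivation:
Check each piece cell at anchor (8, 1):
  offset (0,0) -> (8,1): empty -> OK
  offset (0,1) -> (8,2): occupied ('#') -> FAIL
  offset (0,2) -> (8,3): empty -> OK
  offset (0,3) -> (8,4): empty -> OK
All cells valid: no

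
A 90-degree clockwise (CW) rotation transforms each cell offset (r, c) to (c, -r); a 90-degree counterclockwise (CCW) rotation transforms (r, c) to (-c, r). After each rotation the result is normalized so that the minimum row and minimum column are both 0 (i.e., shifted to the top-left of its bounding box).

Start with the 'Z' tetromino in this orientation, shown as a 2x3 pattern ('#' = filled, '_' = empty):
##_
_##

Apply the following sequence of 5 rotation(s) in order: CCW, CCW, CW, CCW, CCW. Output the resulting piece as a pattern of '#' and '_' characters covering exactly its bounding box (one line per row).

Answer: _#
##
#_

Derivation:
Start:
##_
_##
After rotation 1 (CCW):
_#
##
#_
After rotation 2 (CCW):
##_
_##
After rotation 3 (CW):
_#
##
#_
After rotation 4 (CCW):
##_
_##
After rotation 5 (CCW):
_#
##
#_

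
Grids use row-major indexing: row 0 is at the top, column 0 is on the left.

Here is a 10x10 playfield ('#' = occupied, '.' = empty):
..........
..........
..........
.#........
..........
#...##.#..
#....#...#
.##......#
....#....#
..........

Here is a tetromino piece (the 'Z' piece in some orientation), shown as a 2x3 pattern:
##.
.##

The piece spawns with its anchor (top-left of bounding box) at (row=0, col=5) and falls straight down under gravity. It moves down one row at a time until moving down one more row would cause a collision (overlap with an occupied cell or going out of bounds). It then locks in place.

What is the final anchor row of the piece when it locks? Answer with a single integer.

Answer: 3

Derivation:
Spawn at (row=0, col=5). Try each row:
  row 0: fits
  row 1: fits
  row 2: fits
  row 3: fits
  row 4: blocked -> lock at row 3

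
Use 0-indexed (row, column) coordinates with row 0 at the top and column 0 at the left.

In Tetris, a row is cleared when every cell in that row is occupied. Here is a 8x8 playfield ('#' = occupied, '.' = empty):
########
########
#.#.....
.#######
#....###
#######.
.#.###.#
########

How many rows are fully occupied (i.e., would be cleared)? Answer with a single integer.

Check each row:
  row 0: 0 empty cells -> FULL (clear)
  row 1: 0 empty cells -> FULL (clear)
  row 2: 6 empty cells -> not full
  row 3: 1 empty cell -> not full
  row 4: 4 empty cells -> not full
  row 5: 1 empty cell -> not full
  row 6: 3 empty cells -> not full
  row 7: 0 empty cells -> FULL (clear)
Total rows cleared: 3

Answer: 3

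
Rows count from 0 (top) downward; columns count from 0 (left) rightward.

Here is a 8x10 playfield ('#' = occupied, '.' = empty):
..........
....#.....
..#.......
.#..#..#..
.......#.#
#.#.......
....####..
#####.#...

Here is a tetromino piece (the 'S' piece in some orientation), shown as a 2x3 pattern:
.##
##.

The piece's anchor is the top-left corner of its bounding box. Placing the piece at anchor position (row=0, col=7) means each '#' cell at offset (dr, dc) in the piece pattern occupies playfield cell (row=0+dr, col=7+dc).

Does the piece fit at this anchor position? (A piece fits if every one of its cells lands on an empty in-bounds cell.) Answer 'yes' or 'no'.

Check each piece cell at anchor (0, 7):
  offset (0,1) -> (0,8): empty -> OK
  offset (0,2) -> (0,9): empty -> OK
  offset (1,0) -> (1,7): empty -> OK
  offset (1,1) -> (1,8): empty -> OK
All cells valid: yes

Answer: yes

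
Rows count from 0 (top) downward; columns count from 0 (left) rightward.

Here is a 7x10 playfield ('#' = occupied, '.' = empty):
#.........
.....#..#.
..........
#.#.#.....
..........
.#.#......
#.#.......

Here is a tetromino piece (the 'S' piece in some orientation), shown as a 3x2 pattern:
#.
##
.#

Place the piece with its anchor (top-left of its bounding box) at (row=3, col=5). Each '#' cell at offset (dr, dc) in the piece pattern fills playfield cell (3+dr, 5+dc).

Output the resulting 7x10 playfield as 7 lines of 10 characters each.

Answer: #.........
.....#..#.
..........
#.#.##....
.....##...
.#.#..#...
#.#.......

Derivation:
Fill (3+0,5+0) = (3,5)
Fill (3+1,5+0) = (4,5)
Fill (3+1,5+1) = (4,6)
Fill (3+2,5+1) = (5,6)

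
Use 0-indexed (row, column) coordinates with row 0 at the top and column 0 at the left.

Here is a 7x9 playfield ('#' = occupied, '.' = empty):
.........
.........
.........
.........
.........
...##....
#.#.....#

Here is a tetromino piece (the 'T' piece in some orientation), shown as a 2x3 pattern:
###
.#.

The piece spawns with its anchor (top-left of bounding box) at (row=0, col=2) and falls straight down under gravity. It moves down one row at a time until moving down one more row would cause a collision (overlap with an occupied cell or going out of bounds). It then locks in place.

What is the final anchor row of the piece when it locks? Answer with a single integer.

Answer: 3

Derivation:
Spawn at (row=0, col=2). Try each row:
  row 0: fits
  row 1: fits
  row 2: fits
  row 3: fits
  row 4: blocked -> lock at row 3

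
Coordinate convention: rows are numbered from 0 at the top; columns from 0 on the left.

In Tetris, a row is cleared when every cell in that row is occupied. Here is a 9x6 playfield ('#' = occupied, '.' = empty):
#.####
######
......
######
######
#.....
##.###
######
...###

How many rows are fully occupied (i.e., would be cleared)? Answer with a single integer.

Answer: 4

Derivation:
Check each row:
  row 0: 1 empty cell -> not full
  row 1: 0 empty cells -> FULL (clear)
  row 2: 6 empty cells -> not full
  row 3: 0 empty cells -> FULL (clear)
  row 4: 0 empty cells -> FULL (clear)
  row 5: 5 empty cells -> not full
  row 6: 1 empty cell -> not full
  row 7: 0 empty cells -> FULL (clear)
  row 8: 3 empty cells -> not full
Total rows cleared: 4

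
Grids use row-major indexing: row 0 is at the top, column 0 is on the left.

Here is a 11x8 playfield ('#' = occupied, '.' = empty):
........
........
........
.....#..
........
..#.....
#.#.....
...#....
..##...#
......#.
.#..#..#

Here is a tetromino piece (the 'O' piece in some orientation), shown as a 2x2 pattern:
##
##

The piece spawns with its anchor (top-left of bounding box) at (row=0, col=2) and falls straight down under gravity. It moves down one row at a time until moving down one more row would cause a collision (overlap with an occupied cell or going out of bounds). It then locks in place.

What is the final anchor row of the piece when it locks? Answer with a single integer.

Spawn at (row=0, col=2). Try each row:
  row 0: fits
  row 1: fits
  row 2: fits
  row 3: fits
  row 4: blocked -> lock at row 3

Answer: 3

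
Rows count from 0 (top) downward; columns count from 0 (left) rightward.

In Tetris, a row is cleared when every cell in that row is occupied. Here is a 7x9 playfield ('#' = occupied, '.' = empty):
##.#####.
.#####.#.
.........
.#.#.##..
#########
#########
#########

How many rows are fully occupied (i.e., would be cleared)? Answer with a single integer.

Answer: 3

Derivation:
Check each row:
  row 0: 2 empty cells -> not full
  row 1: 3 empty cells -> not full
  row 2: 9 empty cells -> not full
  row 3: 5 empty cells -> not full
  row 4: 0 empty cells -> FULL (clear)
  row 5: 0 empty cells -> FULL (clear)
  row 6: 0 empty cells -> FULL (clear)
Total rows cleared: 3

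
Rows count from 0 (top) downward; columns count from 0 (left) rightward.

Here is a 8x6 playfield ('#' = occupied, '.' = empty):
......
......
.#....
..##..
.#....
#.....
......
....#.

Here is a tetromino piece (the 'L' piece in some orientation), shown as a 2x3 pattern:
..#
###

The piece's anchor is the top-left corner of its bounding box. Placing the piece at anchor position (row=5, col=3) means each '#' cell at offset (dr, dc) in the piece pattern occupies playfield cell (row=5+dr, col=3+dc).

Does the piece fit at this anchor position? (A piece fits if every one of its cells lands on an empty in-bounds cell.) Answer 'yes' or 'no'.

Answer: yes

Derivation:
Check each piece cell at anchor (5, 3):
  offset (0,2) -> (5,5): empty -> OK
  offset (1,0) -> (6,3): empty -> OK
  offset (1,1) -> (6,4): empty -> OK
  offset (1,2) -> (6,5): empty -> OK
All cells valid: yes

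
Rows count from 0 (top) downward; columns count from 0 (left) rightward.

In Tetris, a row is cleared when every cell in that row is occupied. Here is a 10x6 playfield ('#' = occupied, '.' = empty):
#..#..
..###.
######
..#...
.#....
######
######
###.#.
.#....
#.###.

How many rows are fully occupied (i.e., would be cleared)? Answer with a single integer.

Check each row:
  row 0: 4 empty cells -> not full
  row 1: 3 empty cells -> not full
  row 2: 0 empty cells -> FULL (clear)
  row 3: 5 empty cells -> not full
  row 4: 5 empty cells -> not full
  row 5: 0 empty cells -> FULL (clear)
  row 6: 0 empty cells -> FULL (clear)
  row 7: 2 empty cells -> not full
  row 8: 5 empty cells -> not full
  row 9: 2 empty cells -> not full
Total rows cleared: 3

Answer: 3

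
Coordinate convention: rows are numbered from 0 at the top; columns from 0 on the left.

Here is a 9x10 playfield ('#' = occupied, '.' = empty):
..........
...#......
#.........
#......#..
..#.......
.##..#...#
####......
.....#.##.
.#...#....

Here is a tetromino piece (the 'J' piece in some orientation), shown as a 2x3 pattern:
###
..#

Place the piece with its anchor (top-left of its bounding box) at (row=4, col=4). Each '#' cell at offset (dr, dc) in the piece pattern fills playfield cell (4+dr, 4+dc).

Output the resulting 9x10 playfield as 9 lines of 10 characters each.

Fill (4+0,4+0) = (4,4)
Fill (4+0,4+1) = (4,5)
Fill (4+0,4+2) = (4,6)
Fill (4+1,4+2) = (5,6)

Answer: ..........
...#......
#.........
#......#..
..#.###...
.##..##..#
####......
.....#.##.
.#...#....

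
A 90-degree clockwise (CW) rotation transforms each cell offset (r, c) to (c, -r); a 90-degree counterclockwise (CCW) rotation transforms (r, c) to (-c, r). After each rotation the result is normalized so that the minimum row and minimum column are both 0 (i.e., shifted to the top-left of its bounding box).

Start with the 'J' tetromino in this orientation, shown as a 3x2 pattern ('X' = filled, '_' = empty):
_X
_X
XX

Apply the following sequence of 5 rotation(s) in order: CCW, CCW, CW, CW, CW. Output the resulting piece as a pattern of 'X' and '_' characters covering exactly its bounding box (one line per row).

Start:
_X
_X
XX
After rotation 1 (CCW):
XXX
__X
After rotation 2 (CCW):
XX
X_
X_
After rotation 3 (CW):
XXX
__X
After rotation 4 (CW):
_X
_X
XX
After rotation 5 (CW):
X__
XXX

Answer: X__
XXX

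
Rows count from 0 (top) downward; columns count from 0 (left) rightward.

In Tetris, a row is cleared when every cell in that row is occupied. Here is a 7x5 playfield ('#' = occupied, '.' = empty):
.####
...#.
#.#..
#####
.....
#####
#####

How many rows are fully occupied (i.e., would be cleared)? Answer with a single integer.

Check each row:
  row 0: 1 empty cell -> not full
  row 1: 4 empty cells -> not full
  row 2: 3 empty cells -> not full
  row 3: 0 empty cells -> FULL (clear)
  row 4: 5 empty cells -> not full
  row 5: 0 empty cells -> FULL (clear)
  row 6: 0 empty cells -> FULL (clear)
Total rows cleared: 3

Answer: 3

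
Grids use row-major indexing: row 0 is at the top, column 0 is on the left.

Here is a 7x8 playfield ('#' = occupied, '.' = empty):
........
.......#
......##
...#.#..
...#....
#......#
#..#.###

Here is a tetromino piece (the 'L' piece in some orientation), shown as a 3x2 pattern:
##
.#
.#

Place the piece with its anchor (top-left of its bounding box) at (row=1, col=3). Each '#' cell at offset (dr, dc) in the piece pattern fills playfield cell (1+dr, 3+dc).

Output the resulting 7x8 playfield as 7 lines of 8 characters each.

Answer: ........
...##..#
....#.##
...###..
...#....
#......#
#..#.###

Derivation:
Fill (1+0,3+0) = (1,3)
Fill (1+0,3+1) = (1,4)
Fill (1+1,3+1) = (2,4)
Fill (1+2,3+1) = (3,4)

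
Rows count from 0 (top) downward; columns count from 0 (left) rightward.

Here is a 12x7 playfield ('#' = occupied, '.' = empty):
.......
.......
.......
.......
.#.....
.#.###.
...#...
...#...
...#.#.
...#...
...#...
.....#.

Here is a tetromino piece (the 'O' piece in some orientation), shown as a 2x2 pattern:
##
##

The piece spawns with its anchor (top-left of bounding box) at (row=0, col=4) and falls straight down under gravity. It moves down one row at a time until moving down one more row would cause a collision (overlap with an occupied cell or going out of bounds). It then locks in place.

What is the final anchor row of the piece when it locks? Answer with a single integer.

Spawn at (row=0, col=4). Try each row:
  row 0: fits
  row 1: fits
  row 2: fits
  row 3: fits
  row 4: blocked -> lock at row 3

Answer: 3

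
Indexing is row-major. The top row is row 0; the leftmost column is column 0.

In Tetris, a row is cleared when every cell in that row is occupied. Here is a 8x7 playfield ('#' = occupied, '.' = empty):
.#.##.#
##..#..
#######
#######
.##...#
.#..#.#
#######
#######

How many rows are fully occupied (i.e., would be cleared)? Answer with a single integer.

Answer: 4

Derivation:
Check each row:
  row 0: 3 empty cells -> not full
  row 1: 4 empty cells -> not full
  row 2: 0 empty cells -> FULL (clear)
  row 3: 0 empty cells -> FULL (clear)
  row 4: 4 empty cells -> not full
  row 5: 4 empty cells -> not full
  row 6: 0 empty cells -> FULL (clear)
  row 7: 0 empty cells -> FULL (clear)
Total rows cleared: 4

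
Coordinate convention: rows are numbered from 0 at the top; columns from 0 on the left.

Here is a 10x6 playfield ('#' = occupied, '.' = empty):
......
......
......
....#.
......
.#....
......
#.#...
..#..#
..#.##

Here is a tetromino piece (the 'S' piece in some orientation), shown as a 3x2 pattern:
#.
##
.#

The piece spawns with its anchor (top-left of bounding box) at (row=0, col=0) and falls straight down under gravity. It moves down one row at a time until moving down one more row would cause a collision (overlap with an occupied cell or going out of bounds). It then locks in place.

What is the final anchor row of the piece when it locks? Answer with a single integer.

Answer: 2

Derivation:
Spawn at (row=0, col=0). Try each row:
  row 0: fits
  row 1: fits
  row 2: fits
  row 3: blocked -> lock at row 2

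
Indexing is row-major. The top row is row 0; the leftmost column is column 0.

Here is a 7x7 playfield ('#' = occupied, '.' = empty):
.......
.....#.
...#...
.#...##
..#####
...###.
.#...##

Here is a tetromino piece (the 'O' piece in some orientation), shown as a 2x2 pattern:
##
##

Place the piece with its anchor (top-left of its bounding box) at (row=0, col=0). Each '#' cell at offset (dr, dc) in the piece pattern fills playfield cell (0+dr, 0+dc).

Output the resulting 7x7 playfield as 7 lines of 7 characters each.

Answer: ##.....
##...#.
...#...
.#...##
..#####
...###.
.#...##

Derivation:
Fill (0+0,0+0) = (0,0)
Fill (0+0,0+1) = (0,1)
Fill (0+1,0+0) = (1,0)
Fill (0+1,0+1) = (1,1)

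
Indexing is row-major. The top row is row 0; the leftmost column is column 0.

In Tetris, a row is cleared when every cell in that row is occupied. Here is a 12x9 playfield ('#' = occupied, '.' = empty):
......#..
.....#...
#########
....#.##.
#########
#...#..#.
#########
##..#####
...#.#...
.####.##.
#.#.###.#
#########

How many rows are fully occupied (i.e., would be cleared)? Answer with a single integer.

Answer: 4

Derivation:
Check each row:
  row 0: 8 empty cells -> not full
  row 1: 8 empty cells -> not full
  row 2: 0 empty cells -> FULL (clear)
  row 3: 6 empty cells -> not full
  row 4: 0 empty cells -> FULL (clear)
  row 5: 6 empty cells -> not full
  row 6: 0 empty cells -> FULL (clear)
  row 7: 2 empty cells -> not full
  row 8: 7 empty cells -> not full
  row 9: 3 empty cells -> not full
  row 10: 3 empty cells -> not full
  row 11: 0 empty cells -> FULL (clear)
Total rows cleared: 4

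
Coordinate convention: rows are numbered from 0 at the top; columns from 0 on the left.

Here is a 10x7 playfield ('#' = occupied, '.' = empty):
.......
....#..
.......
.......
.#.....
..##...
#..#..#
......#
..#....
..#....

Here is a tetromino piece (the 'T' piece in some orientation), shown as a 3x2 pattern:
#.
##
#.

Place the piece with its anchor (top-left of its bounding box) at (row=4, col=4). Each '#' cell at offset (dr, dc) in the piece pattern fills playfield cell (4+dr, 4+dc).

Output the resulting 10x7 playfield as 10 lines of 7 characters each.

Fill (4+0,4+0) = (4,4)
Fill (4+1,4+0) = (5,4)
Fill (4+1,4+1) = (5,5)
Fill (4+2,4+0) = (6,4)

Answer: .......
....#..
.......
.......
.#..#..
..####.
#..##.#
......#
..#....
..#....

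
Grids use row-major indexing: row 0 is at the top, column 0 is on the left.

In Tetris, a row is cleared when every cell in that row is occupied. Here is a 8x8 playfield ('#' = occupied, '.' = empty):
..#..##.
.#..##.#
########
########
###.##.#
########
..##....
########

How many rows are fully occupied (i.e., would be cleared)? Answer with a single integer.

Answer: 4

Derivation:
Check each row:
  row 0: 5 empty cells -> not full
  row 1: 4 empty cells -> not full
  row 2: 0 empty cells -> FULL (clear)
  row 3: 0 empty cells -> FULL (clear)
  row 4: 2 empty cells -> not full
  row 5: 0 empty cells -> FULL (clear)
  row 6: 6 empty cells -> not full
  row 7: 0 empty cells -> FULL (clear)
Total rows cleared: 4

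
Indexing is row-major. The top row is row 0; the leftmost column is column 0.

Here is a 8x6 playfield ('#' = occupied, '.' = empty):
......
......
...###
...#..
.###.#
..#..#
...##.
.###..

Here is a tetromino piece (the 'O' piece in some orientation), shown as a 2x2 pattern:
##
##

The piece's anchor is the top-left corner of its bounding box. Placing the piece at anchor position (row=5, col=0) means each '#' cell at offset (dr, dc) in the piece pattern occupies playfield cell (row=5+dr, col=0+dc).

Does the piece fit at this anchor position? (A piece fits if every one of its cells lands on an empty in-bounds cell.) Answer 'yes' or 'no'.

Check each piece cell at anchor (5, 0):
  offset (0,0) -> (5,0): empty -> OK
  offset (0,1) -> (5,1): empty -> OK
  offset (1,0) -> (6,0): empty -> OK
  offset (1,1) -> (6,1): empty -> OK
All cells valid: yes

Answer: yes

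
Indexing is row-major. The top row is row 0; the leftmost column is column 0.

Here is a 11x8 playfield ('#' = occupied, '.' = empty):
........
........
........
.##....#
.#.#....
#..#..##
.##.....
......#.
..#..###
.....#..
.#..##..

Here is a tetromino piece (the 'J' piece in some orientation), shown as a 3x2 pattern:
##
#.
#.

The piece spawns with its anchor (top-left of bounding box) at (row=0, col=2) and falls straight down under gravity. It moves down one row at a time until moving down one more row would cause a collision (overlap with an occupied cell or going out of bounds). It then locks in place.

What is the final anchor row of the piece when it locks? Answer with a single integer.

Answer: 0

Derivation:
Spawn at (row=0, col=2). Try each row:
  row 0: fits
  row 1: blocked -> lock at row 0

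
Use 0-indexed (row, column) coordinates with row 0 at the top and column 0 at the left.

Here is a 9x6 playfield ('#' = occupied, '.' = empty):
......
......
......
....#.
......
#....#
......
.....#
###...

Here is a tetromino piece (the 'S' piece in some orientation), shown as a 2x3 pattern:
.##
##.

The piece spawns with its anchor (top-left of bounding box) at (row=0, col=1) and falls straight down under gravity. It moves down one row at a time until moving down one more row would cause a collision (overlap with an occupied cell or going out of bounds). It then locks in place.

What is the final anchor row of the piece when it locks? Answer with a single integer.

Spawn at (row=0, col=1). Try each row:
  row 0: fits
  row 1: fits
  row 2: fits
  row 3: fits
  row 4: fits
  row 5: fits
  row 6: fits
  row 7: blocked -> lock at row 6

Answer: 6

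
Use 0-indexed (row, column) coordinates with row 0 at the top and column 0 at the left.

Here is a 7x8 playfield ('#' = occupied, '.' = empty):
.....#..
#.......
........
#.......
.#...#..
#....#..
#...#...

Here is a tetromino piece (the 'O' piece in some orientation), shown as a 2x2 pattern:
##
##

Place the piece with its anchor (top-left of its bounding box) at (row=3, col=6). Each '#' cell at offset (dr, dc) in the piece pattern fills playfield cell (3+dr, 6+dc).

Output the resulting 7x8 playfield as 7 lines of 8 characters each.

Fill (3+0,6+0) = (3,6)
Fill (3+0,6+1) = (3,7)
Fill (3+1,6+0) = (4,6)
Fill (3+1,6+1) = (4,7)

Answer: .....#..
#.......
........
#.....##
.#...###
#....#..
#...#...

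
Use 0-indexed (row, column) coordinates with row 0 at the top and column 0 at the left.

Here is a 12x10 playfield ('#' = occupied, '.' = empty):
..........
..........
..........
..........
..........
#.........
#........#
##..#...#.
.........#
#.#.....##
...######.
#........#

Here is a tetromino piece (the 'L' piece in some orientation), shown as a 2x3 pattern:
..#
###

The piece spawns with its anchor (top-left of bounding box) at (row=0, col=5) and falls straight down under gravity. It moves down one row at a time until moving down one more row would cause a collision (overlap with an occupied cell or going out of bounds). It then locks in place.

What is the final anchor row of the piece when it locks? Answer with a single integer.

Spawn at (row=0, col=5). Try each row:
  row 0: fits
  row 1: fits
  row 2: fits
  row 3: fits
  row 4: fits
  row 5: fits
  row 6: fits
  row 7: fits
  row 8: fits
  row 9: blocked -> lock at row 8

Answer: 8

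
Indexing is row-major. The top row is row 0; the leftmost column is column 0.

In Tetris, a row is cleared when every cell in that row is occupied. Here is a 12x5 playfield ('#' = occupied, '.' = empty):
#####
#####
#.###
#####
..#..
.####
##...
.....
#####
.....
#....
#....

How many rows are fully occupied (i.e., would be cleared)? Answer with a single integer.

Answer: 4

Derivation:
Check each row:
  row 0: 0 empty cells -> FULL (clear)
  row 1: 0 empty cells -> FULL (clear)
  row 2: 1 empty cell -> not full
  row 3: 0 empty cells -> FULL (clear)
  row 4: 4 empty cells -> not full
  row 5: 1 empty cell -> not full
  row 6: 3 empty cells -> not full
  row 7: 5 empty cells -> not full
  row 8: 0 empty cells -> FULL (clear)
  row 9: 5 empty cells -> not full
  row 10: 4 empty cells -> not full
  row 11: 4 empty cells -> not full
Total rows cleared: 4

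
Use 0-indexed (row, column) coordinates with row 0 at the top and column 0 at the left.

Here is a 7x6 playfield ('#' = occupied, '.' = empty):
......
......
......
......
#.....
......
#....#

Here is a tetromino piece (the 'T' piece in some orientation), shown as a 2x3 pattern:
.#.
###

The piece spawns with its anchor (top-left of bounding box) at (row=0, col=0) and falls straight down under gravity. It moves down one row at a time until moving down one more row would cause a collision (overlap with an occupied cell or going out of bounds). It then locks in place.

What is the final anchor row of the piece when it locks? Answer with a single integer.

Spawn at (row=0, col=0). Try each row:
  row 0: fits
  row 1: fits
  row 2: fits
  row 3: blocked -> lock at row 2

Answer: 2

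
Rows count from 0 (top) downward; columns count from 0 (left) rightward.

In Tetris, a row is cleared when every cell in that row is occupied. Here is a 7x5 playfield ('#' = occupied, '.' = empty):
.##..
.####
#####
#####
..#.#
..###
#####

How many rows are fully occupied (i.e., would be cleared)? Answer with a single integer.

Check each row:
  row 0: 3 empty cells -> not full
  row 1: 1 empty cell -> not full
  row 2: 0 empty cells -> FULL (clear)
  row 3: 0 empty cells -> FULL (clear)
  row 4: 3 empty cells -> not full
  row 5: 2 empty cells -> not full
  row 6: 0 empty cells -> FULL (clear)
Total rows cleared: 3

Answer: 3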